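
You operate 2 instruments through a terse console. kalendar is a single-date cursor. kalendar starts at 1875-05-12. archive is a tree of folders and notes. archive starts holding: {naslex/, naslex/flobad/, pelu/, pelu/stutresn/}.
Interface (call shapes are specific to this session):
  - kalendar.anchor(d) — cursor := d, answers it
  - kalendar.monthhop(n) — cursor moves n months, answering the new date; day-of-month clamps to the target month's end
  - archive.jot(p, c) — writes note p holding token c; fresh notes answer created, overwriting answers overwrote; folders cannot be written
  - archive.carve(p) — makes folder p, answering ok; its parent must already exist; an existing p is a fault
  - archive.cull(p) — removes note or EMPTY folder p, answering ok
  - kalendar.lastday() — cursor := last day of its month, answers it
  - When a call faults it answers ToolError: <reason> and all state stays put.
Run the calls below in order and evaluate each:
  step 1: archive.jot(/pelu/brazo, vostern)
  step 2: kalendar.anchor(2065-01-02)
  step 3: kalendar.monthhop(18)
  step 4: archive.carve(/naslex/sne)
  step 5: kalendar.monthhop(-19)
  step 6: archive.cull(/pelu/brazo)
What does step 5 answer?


% 1. archive.jot(p=/pelu/brazo, c=vostern) : created
% 2. kalendar.anchor(d=2065-01-02) : 2065-01-02
% 3. kalendar.monthhop(n=18) : 2066-07-02
% 4. archive.carve(p=/naslex/sne) : ok
% 5. kalendar.monthhop(n=-19) : 2064-12-02
% 6. archive.cull(p=/pelu/brazo) : ok

Answer: 2064-12-02


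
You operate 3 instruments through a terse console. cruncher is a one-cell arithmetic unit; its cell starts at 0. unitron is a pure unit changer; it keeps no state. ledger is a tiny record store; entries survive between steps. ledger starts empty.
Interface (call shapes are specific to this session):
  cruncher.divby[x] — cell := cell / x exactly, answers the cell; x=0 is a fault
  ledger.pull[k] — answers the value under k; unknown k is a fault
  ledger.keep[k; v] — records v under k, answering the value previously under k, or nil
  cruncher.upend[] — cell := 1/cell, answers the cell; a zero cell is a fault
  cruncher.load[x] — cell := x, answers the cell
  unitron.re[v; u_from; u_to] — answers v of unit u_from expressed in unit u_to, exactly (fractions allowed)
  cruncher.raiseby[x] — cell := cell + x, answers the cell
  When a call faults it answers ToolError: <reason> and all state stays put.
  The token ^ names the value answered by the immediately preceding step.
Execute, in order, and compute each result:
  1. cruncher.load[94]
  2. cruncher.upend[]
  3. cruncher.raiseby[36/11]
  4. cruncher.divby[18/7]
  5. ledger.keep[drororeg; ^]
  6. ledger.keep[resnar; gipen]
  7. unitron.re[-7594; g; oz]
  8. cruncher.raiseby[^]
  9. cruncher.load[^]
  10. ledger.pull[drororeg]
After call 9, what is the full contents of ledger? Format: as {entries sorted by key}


Answer: {drororeg=23765/18612, resnar=gipen}

Derivation:
I try load passing x=94, yielding 94.
Next I call upend(), and get 1/94.
I invoke raiseby passing x=36/11, and see 3395/1034.
Then divby passing x=18/7, and observe 23765/18612.
I invoke keep passing k=drororeg, v=^, and get nil.
I run keep passing k=resnar, v=gipen: nil.
I try re passing v=-7594, u_from=g, u_to=oz, giving -12150400000/45359237.
I call raiseby passing x=^, which returns -1860043657295/6977075364.
I use load passing x=^, and see -1860043657295/6977075364.
Then pull passing k=drororeg, → 23765/18612.


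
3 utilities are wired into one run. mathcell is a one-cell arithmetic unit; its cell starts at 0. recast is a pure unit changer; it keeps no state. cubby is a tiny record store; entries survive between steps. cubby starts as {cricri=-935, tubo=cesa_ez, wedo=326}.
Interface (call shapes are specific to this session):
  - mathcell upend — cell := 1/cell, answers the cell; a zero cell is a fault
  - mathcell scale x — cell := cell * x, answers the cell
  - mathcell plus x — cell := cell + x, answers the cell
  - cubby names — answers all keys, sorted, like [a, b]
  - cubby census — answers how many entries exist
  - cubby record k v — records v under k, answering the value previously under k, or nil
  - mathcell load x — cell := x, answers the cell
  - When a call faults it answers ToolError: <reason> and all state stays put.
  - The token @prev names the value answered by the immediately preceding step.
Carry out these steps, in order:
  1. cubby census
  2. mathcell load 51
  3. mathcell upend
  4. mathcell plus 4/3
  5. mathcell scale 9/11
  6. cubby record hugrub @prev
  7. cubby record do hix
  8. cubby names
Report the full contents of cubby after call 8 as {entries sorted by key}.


·→ cubby census()
·← 3
·→ mathcell load(x→51)
·← 51
·→ mathcell upend()
·← 1/51
·→ mathcell plus(x→4/3)
·← 23/17
·→ mathcell scale(x→9/11)
·← 207/187
·→ cubby record(k→hugrub, v→@prev)
·← nil
·→ cubby record(k→do, v→hix)
·← nil
·→ cubby names()
·← [cricri, do, hugrub, tubo, wedo]

Answer: {cricri=-935, do=hix, hugrub=207/187, tubo=cesa_ez, wedo=326}


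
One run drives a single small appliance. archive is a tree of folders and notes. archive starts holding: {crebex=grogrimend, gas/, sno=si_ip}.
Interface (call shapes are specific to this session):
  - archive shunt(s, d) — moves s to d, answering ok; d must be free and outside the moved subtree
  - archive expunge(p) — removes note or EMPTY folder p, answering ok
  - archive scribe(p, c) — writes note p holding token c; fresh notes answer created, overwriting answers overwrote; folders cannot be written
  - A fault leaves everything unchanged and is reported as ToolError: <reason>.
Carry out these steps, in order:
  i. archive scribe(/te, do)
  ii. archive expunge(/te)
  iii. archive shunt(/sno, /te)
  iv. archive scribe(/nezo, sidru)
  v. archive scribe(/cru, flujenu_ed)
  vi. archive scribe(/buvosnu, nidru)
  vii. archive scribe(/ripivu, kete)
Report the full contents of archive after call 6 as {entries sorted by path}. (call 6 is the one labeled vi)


CALL archive scribe[p=/te; c=do]
RET  created
CALL archive expunge[p=/te]
RET  ok
CALL archive shunt[s=/sno; d=/te]
RET  ok
CALL archive scribe[p=/nezo; c=sidru]
RET  created
CALL archive scribe[p=/cru; c=flujenu_ed]
RET  created
CALL archive scribe[p=/buvosnu; c=nidru]
RET  created
CALL archive scribe[p=/ripivu; c=kete]
RET  created

Answer: {buvosnu=nidru, crebex=grogrimend, cru=flujenu_ed, gas/, nezo=sidru, te=si_ip}


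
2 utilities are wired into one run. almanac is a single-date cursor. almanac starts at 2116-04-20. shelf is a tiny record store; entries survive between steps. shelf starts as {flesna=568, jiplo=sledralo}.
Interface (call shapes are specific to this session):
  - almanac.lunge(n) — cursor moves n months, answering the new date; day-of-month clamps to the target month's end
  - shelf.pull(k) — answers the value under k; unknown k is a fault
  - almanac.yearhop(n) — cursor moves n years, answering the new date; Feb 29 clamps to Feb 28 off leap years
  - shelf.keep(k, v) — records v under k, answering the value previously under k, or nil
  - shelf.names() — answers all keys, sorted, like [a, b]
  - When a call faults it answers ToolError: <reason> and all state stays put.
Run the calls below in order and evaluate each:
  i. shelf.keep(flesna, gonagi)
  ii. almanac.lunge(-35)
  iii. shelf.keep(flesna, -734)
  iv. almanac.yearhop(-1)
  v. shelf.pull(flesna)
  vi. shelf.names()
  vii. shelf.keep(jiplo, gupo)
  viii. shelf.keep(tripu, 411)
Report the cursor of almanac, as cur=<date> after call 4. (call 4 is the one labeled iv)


-> shelf.keep(flesna, gonagi)
<- 568
-> almanac.lunge(-35)
<- 2113-05-20
-> shelf.keep(flesna, -734)
<- gonagi
-> almanac.yearhop(-1)
<- 2112-05-20
-> shelf.pull(flesna)
<- -734
-> shelf.names()
<- [flesna, jiplo]
-> shelf.keep(jiplo, gupo)
<- sledralo
-> shelf.keep(tripu, 411)
<- nil

Answer: cur=2112-05-20


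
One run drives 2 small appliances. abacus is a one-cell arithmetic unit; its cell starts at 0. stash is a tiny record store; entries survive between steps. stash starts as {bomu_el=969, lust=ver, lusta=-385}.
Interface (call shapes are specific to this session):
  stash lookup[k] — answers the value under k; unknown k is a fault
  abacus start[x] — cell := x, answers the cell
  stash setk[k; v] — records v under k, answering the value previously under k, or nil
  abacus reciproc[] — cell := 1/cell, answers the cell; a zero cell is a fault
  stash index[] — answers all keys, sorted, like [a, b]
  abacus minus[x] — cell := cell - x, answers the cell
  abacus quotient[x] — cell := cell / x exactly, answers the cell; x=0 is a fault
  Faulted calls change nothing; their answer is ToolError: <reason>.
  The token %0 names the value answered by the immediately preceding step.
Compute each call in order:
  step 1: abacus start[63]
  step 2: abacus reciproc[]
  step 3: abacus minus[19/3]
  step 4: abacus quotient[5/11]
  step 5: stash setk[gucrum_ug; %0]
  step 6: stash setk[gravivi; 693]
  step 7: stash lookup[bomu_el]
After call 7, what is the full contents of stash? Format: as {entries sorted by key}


·→ abacus start(x=63)
·← 63
·→ abacus reciproc()
·← 1/63
·→ abacus minus(x=19/3)
·← -398/63
·→ abacus quotient(x=5/11)
·← -4378/315
·→ stash setk(k=gucrum_ug, v=%0)
·← nil
·→ stash setk(k=gravivi, v=693)
·← nil
·→ stash lookup(k=bomu_el)
·← 969

Answer: {bomu_el=969, gravivi=693, gucrum_ug=-4378/315, lust=ver, lusta=-385}


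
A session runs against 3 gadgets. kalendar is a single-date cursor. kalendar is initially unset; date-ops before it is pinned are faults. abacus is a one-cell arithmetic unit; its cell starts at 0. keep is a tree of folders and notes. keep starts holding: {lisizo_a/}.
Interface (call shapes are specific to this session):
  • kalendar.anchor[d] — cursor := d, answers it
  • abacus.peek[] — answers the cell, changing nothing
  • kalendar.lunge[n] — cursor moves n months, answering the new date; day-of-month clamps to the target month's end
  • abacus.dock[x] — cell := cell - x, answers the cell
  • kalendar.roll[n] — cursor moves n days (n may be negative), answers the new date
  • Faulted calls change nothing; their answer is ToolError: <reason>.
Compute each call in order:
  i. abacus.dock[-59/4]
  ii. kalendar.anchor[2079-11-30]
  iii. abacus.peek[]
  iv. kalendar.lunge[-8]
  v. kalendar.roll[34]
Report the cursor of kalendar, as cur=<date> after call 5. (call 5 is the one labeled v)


Do: abacus.dock[x=-59/4]
See: 59/4
Do: kalendar.anchor[d=2079-11-30]
See: 2079-11-30
Do: abacus.peek[]
See: 59/4
Do: kalendar.lunge[n=-8]
See: 2079-03-30
Do: kalendar.roll[n=34]
See: 2079-05-03

Answer: cur=2079-05-03


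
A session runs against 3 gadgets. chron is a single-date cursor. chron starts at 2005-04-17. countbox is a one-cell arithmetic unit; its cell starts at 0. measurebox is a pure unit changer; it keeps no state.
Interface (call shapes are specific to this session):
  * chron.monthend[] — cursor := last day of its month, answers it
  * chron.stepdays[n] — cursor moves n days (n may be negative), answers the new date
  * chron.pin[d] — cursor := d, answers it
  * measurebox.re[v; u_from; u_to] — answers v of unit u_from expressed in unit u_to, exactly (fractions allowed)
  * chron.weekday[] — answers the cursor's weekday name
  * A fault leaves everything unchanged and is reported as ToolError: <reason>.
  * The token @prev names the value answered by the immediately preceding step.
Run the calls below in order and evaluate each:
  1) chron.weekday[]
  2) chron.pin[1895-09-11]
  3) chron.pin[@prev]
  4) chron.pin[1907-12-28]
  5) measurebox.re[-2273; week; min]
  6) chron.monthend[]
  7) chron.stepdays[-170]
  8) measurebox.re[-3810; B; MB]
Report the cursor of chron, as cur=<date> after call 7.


;; chron.weekday() == Sunday
;; chron.pin(d='1895-09-11') == 1895-09-11
;; chron.pin(d='@prev') == 1895-09-11
;; chron.pin(d='1907-12-28') == 1907-12-28
;; measurebox.re(v='-2273', u_from='week', u_to='min') == -22911840
;; chron.monthend() == 1907-12-31
;; chron.stepdays(n='-170') == 1907-07-14
;; measurebox.re(v='-3810', u_from='B', u_to='MB') == -381/100000

Answer: cur=1907-07-14


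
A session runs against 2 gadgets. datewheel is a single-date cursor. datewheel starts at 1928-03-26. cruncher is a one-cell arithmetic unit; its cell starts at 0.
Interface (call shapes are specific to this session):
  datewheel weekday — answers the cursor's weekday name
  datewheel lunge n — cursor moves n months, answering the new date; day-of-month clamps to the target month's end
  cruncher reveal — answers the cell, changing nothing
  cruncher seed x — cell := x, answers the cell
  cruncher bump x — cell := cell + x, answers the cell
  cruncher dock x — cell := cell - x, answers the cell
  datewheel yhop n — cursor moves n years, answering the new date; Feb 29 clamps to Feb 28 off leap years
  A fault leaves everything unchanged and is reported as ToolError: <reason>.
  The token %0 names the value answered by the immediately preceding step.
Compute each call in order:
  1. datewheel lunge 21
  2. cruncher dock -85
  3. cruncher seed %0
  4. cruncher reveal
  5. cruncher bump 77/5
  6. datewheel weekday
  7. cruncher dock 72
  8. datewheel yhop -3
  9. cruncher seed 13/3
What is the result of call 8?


Using datewheel lunge on n='21', — result: 1929-12-26.
Using cruncher dock on x='-85', and observe 85.
I invoke cruncher seed on x='%0', and see 85.
Then cruncher reveal, and observe 85.
I use cruncher bump on x='77/5', and observe 502/5.
Using datewheel weekday: Thursday.
Calling cruncher dock on x='72', giving 142/5.
I try datewheel yhop on n='-3': 1926-12-26.
I call cruncher seed on x='13/3', and get 13/3.

Answer: 1926-12-26


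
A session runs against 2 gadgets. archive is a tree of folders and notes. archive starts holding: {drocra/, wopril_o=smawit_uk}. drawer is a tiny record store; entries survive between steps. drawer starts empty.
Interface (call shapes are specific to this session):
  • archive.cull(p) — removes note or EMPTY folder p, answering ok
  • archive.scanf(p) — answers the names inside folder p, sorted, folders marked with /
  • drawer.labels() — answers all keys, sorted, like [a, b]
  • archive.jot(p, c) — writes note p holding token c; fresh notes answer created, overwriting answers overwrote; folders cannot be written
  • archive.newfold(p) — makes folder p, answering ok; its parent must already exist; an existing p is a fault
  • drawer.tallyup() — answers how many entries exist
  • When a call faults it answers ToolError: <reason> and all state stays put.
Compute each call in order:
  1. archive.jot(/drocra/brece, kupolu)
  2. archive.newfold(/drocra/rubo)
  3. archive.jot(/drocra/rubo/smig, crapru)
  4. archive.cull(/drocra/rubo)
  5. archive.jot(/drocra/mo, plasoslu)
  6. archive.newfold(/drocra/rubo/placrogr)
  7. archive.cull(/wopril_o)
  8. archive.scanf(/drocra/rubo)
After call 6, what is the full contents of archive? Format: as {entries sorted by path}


Answer: {drocra/, drocra/brece=kupolu, drocra/mo=plasoslu, drocra/rubo/, drocra/rubo/placrogr/, drocra/rubo/smig=crapru, wopril_o=smawit_uk}

Derivation:
% 1. jot(p=/drocra/brece, c=kupolu) => created
% 2. newfold(p=/drocra/rubo) => ok
% 3. jot(p=/drocra/rubo/smig, c=crapru) => created
% 4. cull(p=/drocra/rubo) => ToolError: not empty
% 5. jot(p=/drocra/mo, c=plasoslu) => created
% 6. newfold(p=/drocra/rubo/placrogr) => ok
% 7. cull(p=/wopril_o) => ok
% 8. scanf(p=/drocra/rubo) => [placrogr/, smig]


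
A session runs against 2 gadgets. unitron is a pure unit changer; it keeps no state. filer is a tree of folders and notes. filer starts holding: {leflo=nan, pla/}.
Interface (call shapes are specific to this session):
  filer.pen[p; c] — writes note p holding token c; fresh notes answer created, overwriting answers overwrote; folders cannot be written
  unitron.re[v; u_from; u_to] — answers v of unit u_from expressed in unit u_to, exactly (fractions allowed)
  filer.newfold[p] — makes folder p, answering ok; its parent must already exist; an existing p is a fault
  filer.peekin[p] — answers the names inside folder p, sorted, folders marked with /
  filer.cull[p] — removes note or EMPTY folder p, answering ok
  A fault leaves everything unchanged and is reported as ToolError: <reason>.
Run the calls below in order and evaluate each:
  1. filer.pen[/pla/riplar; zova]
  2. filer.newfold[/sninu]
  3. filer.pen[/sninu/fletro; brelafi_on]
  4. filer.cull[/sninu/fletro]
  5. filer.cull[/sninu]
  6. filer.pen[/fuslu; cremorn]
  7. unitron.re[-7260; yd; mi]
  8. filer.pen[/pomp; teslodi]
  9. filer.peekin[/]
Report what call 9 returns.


>> filer.pen(p→/pla/riplar, c→zova)
<< created
>> filer.newfold(p→/sninu)
<< ok
>> filer.pen(p→/sninu/fletro, c→brelafi_on)
<< created
>> filer.cull(p→/sninu/fletro)
<< ok
>> filer.cull(p→/sninu)
<< ok
>> filer.pen(p→/fuslu, c→cremorn)
<< created
>> unitron.re(v→-7260, u_from→yd, u_to→mi)
<< -33/8
>> filer.pen(p→/pomp, c→teslodi)
<< created
>> filer.peekin(p→/)
<< [fuslu, leflo, pla/, pomp]

Answer: [fuslu, leflo, pla/, pomp]


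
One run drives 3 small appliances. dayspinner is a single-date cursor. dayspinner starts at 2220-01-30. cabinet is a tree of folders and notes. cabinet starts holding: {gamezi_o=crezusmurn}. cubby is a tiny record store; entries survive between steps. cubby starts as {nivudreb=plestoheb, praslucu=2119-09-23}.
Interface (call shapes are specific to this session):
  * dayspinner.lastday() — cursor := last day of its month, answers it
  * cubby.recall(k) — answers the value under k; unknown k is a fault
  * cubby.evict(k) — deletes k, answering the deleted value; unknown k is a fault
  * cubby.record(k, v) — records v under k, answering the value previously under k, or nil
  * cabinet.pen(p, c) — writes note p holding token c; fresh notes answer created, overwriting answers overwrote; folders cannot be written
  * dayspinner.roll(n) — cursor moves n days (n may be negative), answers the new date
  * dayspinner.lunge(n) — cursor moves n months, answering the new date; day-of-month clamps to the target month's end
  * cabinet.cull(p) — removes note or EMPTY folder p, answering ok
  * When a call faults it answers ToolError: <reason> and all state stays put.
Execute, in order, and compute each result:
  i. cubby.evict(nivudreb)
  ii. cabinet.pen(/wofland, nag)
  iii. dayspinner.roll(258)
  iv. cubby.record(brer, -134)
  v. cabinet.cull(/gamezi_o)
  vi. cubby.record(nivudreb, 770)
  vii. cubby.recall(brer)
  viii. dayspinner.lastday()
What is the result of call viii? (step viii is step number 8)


Answer: 2220-10-31

Derivation:
I run evict on k='nivudreb', yielding plestoheb.
I run pen on p='/wofland', c='nag', yielding created.
I try roll on n='258', and get 2220-10-14.
Then record on k='brer', v='-134', yielding nil.
Then cull on p='/gamezi_o', and get ok.
I invoke record on k='nivudreb', v='770', which returns nil.
Then recall on k='brer', and get -134.
Using lastday(), → 2220-10-31.


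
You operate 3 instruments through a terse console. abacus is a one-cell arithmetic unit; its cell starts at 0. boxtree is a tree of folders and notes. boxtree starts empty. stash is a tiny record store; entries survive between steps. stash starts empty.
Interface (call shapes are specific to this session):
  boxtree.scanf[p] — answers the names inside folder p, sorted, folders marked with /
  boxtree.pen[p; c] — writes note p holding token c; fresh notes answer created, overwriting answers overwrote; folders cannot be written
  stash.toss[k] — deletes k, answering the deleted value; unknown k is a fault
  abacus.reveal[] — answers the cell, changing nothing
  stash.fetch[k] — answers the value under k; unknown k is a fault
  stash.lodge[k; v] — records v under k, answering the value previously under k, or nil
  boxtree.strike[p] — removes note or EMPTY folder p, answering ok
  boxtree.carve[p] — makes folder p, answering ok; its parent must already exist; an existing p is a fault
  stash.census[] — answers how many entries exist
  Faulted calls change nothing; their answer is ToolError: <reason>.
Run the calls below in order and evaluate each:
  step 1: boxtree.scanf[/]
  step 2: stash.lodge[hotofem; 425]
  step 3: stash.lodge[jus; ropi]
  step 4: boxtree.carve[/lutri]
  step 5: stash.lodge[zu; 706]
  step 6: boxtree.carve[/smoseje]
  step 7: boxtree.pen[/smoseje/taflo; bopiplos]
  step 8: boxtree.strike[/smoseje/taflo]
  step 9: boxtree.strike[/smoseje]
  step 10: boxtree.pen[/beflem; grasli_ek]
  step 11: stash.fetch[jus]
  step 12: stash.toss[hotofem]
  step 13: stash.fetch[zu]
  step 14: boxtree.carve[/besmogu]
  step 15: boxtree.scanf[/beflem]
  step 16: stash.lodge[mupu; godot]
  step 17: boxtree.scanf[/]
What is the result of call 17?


Answer: [beflem, besmogu/, lutri/]

Derivation:
;; boxtree.scanf(p='/') -> []
;; stash.lodge(k='hotofem', v='425') -> nil
;; stash.lodge(k='jus', v='ropi') -> nil
;; boxtree.carve(p='/lutri') -> ok
;; stash.lodge(k='zu', v='706') -> nil
;; boxtree.carve(p='/smoseje') -> ok
;; boxtree.pen(p='/smoseje/taflo', c='bopiplos') -> created
;; boxtree.strike(p='/smoseje/taflo') -> ok
;; boxtree.strike(p='/smoseje') -> ok
;; boxtree.pen(p='/beflem', c='grasli_ek') -> created
;; stash.fetch(k='jus') -> ropi
;; stash.toss(k='hotofem') -> 425
;; stash.fetch(k='zu') -> 706
;; boxtree.carve(p='/besmogu') -> ok
;; boxtree.scanf(p='/beflem') -> ToolError: not a directory
;; stash.lodge(k='mupu', v='godot') -> nil
;; boxtree.scanf(p='/') -> [beflem, besmogu/, lutri/]


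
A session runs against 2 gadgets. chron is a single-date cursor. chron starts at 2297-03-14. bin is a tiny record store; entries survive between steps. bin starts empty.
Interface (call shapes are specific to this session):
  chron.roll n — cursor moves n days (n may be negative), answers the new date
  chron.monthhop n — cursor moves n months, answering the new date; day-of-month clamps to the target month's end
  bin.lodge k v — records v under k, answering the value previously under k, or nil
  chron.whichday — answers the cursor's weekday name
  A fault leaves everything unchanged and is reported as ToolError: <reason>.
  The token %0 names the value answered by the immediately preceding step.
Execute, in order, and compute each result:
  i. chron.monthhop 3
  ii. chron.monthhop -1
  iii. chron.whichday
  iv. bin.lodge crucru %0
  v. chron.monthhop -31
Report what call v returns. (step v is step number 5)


Answer: 2294-10-14

Derivation:
Step: monthhop[3]
Result: 2297-06-14
Step: monthhop[-1]
Result: 2297-05-14
Step: whichday[]
Result: Friday
Step: lodge[crucru; %0]
Result: nil
Step: monthhop[-31]
Result: 2294-10-14


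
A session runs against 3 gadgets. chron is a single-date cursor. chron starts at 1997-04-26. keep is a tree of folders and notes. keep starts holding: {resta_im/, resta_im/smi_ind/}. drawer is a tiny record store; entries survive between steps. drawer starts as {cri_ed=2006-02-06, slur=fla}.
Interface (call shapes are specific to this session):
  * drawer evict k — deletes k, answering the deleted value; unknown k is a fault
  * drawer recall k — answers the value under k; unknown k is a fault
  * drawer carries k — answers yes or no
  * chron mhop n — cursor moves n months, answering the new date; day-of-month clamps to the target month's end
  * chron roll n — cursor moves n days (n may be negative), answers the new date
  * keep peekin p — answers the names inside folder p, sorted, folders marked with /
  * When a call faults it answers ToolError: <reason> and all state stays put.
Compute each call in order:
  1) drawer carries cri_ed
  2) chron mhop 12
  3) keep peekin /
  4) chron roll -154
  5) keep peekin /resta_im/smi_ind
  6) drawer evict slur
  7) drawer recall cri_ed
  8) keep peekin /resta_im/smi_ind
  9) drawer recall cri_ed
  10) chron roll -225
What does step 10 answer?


Answer: 1997-04-12

Derivation:
;; drawer carries(k: cri_ed) => yes
;; chron mhop(n: 12) => 1998-04-26
;; keep peekin(p: /) => [resta_im/]
;; chron roll(n: -154) => 1997-11-23
;; keep peekin(p: /resta_im/smi_ind) => []
;; drawer evict(k: slur) => fla
;; drawer recall(k: cri_ed) => 2006-02-06
;; keep peekin(p: /resta_im/smi_ind) => []
;; drawer recall(k: cri_ed) => 2006-02-06
;; chron roll(n: -225) => 1997-04-12


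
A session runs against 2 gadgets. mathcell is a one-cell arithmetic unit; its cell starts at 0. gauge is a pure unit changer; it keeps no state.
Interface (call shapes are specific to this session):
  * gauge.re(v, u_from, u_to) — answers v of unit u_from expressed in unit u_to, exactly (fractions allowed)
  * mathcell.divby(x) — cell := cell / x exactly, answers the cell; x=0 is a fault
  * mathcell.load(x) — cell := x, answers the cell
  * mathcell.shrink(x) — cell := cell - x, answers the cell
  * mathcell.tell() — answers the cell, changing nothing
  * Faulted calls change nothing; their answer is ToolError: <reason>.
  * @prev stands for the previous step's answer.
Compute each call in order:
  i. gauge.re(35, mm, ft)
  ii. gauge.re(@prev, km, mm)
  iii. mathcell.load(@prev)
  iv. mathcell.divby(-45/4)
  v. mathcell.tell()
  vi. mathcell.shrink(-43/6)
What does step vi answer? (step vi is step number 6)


Next I call re passing v: 35, u_from: mm, u_to: ft, and get 175/1524.
I invoke re passing v: @prev, u_from: km, u_to: mm, giving 43750000/381.
Invoking load passing x: @prev, and see 43750000/381.
Using divby passing x: -45/4, which returns -35000000/3429.
Calling tell(), which returns -35000000/3429.
I try shrink passing x: -43/6, which returns -69950851/6858.

Answer: -69950851/6858


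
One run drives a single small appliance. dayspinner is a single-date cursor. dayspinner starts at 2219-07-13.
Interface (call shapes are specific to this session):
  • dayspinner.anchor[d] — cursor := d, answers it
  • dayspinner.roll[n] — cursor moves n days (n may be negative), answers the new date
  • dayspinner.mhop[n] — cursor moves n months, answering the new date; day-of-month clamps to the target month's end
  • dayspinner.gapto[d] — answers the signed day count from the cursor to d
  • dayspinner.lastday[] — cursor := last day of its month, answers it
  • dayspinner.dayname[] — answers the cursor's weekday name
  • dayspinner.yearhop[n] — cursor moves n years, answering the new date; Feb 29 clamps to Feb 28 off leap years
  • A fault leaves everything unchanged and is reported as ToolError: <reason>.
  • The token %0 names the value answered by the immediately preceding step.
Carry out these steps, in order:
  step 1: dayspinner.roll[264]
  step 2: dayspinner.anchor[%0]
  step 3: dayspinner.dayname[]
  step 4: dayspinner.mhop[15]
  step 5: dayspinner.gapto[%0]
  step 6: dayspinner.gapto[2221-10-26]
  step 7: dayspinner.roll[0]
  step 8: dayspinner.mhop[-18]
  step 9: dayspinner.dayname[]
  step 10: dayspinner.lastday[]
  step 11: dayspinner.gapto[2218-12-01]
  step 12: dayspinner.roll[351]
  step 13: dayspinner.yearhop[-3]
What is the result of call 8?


Answer: 2220-01-02

Derivation:
Then dayspinner.roll with n='264', giving 2220-04-02.
Invoking dayspinner.anchor with d='%0', and observe 2220-04-02.
I try dayspinner.dayname, and see Sunday.
I call dayspinner.mhop with n='15', yielding 2221-07-02.
Invoking dayspinner.gapto with d='%0', → 0.
I use dayspinner.gapto with d='2221-10-26', and get 116.
I run dayspinner.roll with n='0', — result: 2221-07-02.
Calling dayspinner.mhop with n='-18', — result: 2220-01-02.
I call dayspinner.dayname(), giving Sunday.
I call dayspinner.lastday, giving 2220-01-31.
Next I call dayspinner.gapto with d='2218-12-01', and observe -426.
Using dayspinner.roll with n='351', which returns 2221-01-16.
Then dayspinner.yearhop with n='-3': 2218-01-16.


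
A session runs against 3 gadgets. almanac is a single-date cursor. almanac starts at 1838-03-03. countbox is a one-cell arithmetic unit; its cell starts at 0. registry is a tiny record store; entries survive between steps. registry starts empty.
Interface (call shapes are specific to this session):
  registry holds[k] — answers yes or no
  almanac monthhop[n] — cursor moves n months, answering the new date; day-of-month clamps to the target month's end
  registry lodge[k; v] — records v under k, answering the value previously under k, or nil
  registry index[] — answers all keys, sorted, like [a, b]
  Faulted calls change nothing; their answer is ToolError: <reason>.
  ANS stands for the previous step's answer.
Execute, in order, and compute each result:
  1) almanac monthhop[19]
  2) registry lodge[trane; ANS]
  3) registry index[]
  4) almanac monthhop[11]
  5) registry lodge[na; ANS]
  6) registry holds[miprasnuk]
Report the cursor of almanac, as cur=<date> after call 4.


Answer: cur=1840-09-03

Derivation:
CALL almanac monthhop[n: 19]
RET  1839-10-03
CALL registry lodge[k: trane; v: ANS]
RET  nil
CALL registry index[]
RET  [trane]
CALL almanac monthhop[n: 11]
RET  1840-09-03
CALL registry lodge[k: na; v: ANS]
RET  nil
CALL registry holds[k: miprasnuk]
RET  no


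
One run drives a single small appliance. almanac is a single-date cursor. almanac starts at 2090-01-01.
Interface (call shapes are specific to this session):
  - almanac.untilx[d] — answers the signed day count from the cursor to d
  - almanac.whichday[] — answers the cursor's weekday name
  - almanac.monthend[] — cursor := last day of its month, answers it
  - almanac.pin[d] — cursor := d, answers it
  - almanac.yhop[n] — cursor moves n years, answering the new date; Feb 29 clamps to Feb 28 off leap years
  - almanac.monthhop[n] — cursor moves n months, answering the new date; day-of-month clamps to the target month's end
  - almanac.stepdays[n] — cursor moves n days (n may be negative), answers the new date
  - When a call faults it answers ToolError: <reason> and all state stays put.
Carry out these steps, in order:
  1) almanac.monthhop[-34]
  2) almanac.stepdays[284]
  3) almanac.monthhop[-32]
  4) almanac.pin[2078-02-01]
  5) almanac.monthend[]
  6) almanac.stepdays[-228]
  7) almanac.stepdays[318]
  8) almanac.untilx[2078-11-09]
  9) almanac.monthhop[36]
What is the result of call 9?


Answer: 2081-05-29

Derivation:
Step: almanac.monthhop[n→-34]
Result: 2087-03-01
Step: almanac.stepdays[n→284]
Result: 2087-12-10
Step: almanac.monthhop[n→-32]
Result: 2085-04-10
Step: almanac.pin[d→2078-02-01]
Result: 2078-02-01
Step: almanac.monthend[]
Result: 2078-02-28
Step: almanac.stepdays[n→-228]
Result: 2077-07-15
Step: almanac.stepdays[n→318]
Result: 2078-05-29
Step: almanac.untilx[d→2078-11-09]
Result: 164
Step: almanac.monthhop[n→36]
Result: 2081-05-29


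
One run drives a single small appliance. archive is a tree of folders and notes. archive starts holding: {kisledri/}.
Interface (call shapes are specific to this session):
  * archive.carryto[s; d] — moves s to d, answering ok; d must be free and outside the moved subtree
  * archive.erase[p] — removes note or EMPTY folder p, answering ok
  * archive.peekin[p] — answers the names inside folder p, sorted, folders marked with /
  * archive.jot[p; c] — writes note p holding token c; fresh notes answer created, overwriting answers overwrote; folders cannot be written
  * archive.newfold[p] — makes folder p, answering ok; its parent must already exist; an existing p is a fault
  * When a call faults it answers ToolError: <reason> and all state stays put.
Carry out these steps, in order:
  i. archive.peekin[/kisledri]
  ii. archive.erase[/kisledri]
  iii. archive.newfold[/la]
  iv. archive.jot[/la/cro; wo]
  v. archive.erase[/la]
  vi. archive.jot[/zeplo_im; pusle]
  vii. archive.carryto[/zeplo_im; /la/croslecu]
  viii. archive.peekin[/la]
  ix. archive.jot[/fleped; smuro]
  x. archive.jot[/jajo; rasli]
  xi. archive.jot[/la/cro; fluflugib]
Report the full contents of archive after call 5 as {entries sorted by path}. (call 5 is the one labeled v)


Answer: {la/, la/cro=wo}

Derivation:
Do: peekin[p: /kisledri]
See: []
Do: erase[p: /kisledri]
See: ok
Do: newfold[p: /la]
See: ok
Do: jot[p: /la/cro; c: wo]
See: created
Do: erase[p: /la]
See: ToolError: not empty
Do: jot[p: /zeplo_im; c: pusle]
See: created
Do: carryto[s: /zeplo_im; d: /la/croslecu]
See: ok
Do: peekin[p: /la]
See: [cro, croslecu]
Do: jot[p: /fleped; c: smuro]
See: created
Do: jot[p: /jajo; c: rasli]
See: created
Do: jot[p: /la/cro; c: fluflugib]
See: overwrote


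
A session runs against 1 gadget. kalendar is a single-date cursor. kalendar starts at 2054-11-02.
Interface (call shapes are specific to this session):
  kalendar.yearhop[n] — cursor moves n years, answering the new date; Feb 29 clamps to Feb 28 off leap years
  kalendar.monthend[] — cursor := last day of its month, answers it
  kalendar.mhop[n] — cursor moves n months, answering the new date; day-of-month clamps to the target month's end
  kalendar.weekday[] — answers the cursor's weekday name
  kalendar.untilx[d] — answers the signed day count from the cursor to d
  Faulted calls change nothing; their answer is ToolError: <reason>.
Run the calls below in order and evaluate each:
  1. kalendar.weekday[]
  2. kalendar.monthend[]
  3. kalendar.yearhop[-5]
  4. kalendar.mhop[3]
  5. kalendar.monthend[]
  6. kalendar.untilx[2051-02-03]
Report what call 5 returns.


Answer: 2050-02-28

Derivation:
Do: kalendar.weekday[]
See: Monday
Do: kalendar.monthend[]
See: 2054-11-30
Do: kalendar.yearhop[n: -5]
See: 2049-11-30
Do: kalendar.mhop[n: 3]
See: 2050-02-28
Do: kalendar.monthend[]
See: 2050-02-28
Do: kalendar.untilx[d: 2051-02-03]
See: 340


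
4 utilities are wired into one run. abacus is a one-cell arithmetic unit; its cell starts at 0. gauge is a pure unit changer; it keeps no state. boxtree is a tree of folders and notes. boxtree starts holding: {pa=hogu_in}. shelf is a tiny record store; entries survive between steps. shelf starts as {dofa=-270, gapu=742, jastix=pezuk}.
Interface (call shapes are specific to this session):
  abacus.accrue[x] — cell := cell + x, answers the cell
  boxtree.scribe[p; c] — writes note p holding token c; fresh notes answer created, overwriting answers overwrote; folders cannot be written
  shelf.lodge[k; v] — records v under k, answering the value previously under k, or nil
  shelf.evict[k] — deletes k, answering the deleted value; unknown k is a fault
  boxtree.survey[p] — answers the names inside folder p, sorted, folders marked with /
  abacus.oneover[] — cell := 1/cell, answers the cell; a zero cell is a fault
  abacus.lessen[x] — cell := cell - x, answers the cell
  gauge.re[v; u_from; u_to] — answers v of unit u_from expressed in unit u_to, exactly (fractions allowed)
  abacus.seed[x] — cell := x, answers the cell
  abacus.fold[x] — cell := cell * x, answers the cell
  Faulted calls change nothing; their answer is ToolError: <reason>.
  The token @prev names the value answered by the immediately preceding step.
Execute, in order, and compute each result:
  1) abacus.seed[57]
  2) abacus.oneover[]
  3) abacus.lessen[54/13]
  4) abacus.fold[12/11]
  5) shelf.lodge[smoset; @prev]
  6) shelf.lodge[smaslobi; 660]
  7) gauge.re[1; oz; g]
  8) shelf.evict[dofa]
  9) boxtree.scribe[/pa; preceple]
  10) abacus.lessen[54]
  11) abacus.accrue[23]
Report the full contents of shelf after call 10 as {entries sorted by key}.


==> seed(x: 57)
<== 57
==> oneover()
<== 1/57
==> lessen(x: 54/13)
<== -3065/741
==> fold(x: 12/11)
<== -12260/2717
==> lodge(k: smoset, v: @prev)
<== nil
==> lodge(k: smaslobi, v: 660)
<== nil
==> re(v: 1, u_from: oz, u_to: g)
<== 45359237/1600000
==> evict(k: dofa)
<== -270
==> scribe(p: /pa, c: preceple)
<== overwrote
==> lessen(x: 54)
<== -158978/2717
==> accrue(x: 23)
<== -96487/2717

Answer: {gapu=742, jastix=pezuk, smaslobi=660, smoset=-12260/2717}


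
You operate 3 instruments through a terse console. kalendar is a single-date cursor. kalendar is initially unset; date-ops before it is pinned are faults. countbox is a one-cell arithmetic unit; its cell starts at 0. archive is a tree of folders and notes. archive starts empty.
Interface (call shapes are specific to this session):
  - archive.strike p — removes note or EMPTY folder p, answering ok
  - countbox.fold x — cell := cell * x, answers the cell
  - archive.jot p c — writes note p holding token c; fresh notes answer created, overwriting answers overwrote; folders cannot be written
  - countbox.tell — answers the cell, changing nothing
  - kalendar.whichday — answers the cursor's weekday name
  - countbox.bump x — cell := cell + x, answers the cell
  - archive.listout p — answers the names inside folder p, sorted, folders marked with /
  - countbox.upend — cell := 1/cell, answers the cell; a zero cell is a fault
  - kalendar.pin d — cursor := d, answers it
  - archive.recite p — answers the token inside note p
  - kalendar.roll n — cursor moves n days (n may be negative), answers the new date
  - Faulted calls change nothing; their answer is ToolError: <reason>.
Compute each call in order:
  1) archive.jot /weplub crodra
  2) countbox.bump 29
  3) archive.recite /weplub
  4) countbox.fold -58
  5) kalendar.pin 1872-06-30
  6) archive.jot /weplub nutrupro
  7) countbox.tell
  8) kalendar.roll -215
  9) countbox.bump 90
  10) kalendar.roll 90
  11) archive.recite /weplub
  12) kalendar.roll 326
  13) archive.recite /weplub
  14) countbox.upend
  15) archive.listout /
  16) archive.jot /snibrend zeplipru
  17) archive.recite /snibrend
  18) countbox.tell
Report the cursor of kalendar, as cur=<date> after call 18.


Act: archive.jot[p→/weplub; c→crodra]
Obs: created
Act: countbox.bump[x→29]
Obs: 29
Act: archive.recite[p→/weplub]
Obs: crodra
Act: countbox.fold[x→-58]
Obs: -1682
Act: kalendar.pin[d→1872-06-30]
Obs: 1872-06-30
Act: archive.jot[p→/weplub; c→nutrupro]
Obs: overwrote
Act: countbox.tell[]
Obs: -1682
Act: kalendar.roll[n→-215]
Obs: 1871-11-28
Act: countbox.bump[x→90]
Obs: -1592
Act: kalendar.roll[n→90]
Obs: 1872-02-26
Act: archive.recite[p→/weplub]
Obs: nutrupro
Act: kalendar.roll[n→326]
Obs: 1873-01-17
Act: archive.recite[p→/weplub]
Obs: nutrupro
Act: countbox.upend[]
Obs: -1/1592
Act: archive.listout[p→/]
Obs: [weplub]
Act: archive.jot[p→/snibrend; c→zeplipru]
Obs: created
Act: archive.recite[p→/snibrend]
Obs: zeplipru
Act: countbox.tell[]
Obs: -1/1592

Answer: cur=1873-01-17


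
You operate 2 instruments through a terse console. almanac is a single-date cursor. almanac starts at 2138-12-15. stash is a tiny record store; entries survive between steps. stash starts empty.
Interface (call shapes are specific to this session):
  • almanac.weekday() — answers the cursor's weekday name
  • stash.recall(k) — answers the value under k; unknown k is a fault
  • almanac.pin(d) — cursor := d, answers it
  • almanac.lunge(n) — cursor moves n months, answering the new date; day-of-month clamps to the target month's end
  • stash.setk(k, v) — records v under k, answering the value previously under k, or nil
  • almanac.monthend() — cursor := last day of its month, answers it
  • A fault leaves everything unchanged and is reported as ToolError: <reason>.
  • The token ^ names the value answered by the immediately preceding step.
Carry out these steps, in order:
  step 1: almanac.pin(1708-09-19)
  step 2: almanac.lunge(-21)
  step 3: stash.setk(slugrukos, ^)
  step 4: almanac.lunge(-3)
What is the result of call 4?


Answer: 1706-09-19

Derivation:
! almanac.pin(1708-09-19) == 1708-09-19
! almanac.lunge(-21) == 1706-12-19
! stash.setk(slugrukos, ^) == nil
! almanac.lunge(-3) == 1706-09-19


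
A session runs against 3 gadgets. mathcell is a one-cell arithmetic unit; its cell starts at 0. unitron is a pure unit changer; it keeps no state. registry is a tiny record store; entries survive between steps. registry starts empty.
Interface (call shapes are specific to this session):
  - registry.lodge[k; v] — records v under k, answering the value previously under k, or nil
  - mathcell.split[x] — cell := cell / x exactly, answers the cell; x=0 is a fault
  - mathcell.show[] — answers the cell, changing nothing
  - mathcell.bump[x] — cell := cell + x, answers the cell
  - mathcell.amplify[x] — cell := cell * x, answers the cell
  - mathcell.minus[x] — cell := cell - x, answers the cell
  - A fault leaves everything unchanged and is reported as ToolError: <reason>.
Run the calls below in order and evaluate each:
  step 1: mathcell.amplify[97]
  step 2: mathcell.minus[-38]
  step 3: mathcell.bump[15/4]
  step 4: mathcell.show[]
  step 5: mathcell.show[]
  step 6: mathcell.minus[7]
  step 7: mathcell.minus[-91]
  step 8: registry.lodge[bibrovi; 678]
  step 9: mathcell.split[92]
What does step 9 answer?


>> mathcell.amplify(97)
<< 0
>> mathcell.minus(-38)
<< 38
>> mathcell.bump(15/4)
<< 167/4
>> mathcell.show()
<< 167/4
>> mathcell.show()
<< 167/4
>> mathcell.minus(7)
<< 139/4
>> mathcell.minus(-91)
<< 503/4
>> registry.lodge(bibrovi, 678)
<< nil
>> mathcell.split(92)
<< 503/368

Answer: 503/368
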